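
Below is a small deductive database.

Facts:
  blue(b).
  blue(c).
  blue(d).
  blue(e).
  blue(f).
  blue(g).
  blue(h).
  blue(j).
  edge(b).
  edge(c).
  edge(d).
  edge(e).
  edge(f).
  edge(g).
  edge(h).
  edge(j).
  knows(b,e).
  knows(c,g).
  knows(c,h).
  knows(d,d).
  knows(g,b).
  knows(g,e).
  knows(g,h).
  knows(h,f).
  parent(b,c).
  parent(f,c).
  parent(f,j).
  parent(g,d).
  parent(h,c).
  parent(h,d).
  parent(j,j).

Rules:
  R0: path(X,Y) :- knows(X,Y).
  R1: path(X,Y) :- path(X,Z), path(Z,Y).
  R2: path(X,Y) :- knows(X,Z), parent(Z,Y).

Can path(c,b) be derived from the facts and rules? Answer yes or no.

round 1: derive path(b,e) via R0 from knows(b,e)
round 1: derive path(c,g) via R0 from knows(c,g)
round 1: derive path(c,h) via R0 from knows(c,h)
round 1: derive path(d,d) via R0 from knows(d,d)
round 1: derive path(g,b) via R0 from knows(g,b)
round 1: derive path(g,e) via R0 from knows(g,e)
round 1: derive path(g,h) via R0 from knows(g,h)
round 1: derive path(h,f) via R0 from knows(h,f)
round 1: derive path(c,c) via R2 from knows(c,h), parent(h,c)
round 1: derive path(c,d) via R2 from knows(c,g), parent(g,d)
round 1: derive path(g,c) via R2 from knows(g,b), parent(b,c)
round 1: derive path(g,d) via R2 from knows(g,h), parent(h,d)
round 1: derive path(h,c) via R2 from knows(h,f), parent(f,c)
round 1: derive path(h,j) via R2 from knows(h,f), parent(f,j)
round 2: derive path(c,b) via R1 from path(c,g), path(g,b)
round 2: derive path(c,e) via R1 from path(c,g), path(g,e)
round 2: derive path(c,f) via R1 from path(c,h), path(h,f)
round 2: derive path(c,j) via R1 from path(c,h), path(h,j)
round 2: derive path(g,f) via R1 from path(g,h), path(h,f)
round 2: derive path(g,g) via R1 from path(g,c), path(c,g)
round 2: derive path(g,j) via R1 from path(g,h), path(h,j)
round 2: derive path(h,d) via R1 from path(h,c), path(c,d)
round 2: derive path(h,g) via R1 from path(h,c), path(c,g)
round 2: derive path(h,h) via R1 from path(h,c), path(c,h)
round 3: derive path(h,b) via R1 from path(h,c), path(c,b)
round 3: derive path(h,e) via R1 from path(h,c), path(c,e)

yes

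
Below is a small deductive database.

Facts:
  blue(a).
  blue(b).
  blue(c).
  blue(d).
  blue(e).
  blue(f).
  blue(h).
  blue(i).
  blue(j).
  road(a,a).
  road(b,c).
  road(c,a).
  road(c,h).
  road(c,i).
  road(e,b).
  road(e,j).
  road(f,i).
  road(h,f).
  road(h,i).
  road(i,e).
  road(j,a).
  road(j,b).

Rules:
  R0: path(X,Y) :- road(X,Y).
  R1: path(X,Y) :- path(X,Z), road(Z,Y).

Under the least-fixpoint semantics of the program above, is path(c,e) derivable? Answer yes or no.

round 1: derive path(a,a) via R0 from road(a,a)
round 1: derive path(b,c) via R0 from road(b,c)
round 1: derive path(c,a) via R0 from road(c,a)
round 1: derive path(c,h) via R0 from road(c,h)
round 1: derive path(c,i) via R0 from road(c,i)
round 1: derive path(e,b) via R0 from road(e,b)
round 1: derive path(e,j) via R0 from road(e,j)
round 1: derive path(f,i) via R0 from road(f,i)
round 1: derive path(h,f) via R0 from road(h,f)
round 1: derive path(h,i) via R0 from road(h,i)
round 1: derive path(i,e) via R0 from road(i,e)
round 1: derive path(j,a) via R0 from road(j,a)
round 1: derive path(j,b) via R0 from road(j,b)
round 2: derive path(b,a) via R1 from path(b,c), road(c,a)
round 2: derive path(b,h) via R1 from path(b,c), road(c,h)
round 2: derive path(b,i) via R1 from path(b,c), road(c,i)
round 2: derive path(c,e) via R1 from path(c,i), road(i,e)
round 2: derive path(c,f) via R1 from path(c,h), road(h,f)
round 2: derive path(e,a) via R1 from path(e,j), road(j,a)
round 2: derive path(e,c) via R1 from path(e,b), road(b,c)
round 2: derive path(f,e) via R1 from path(f,i), road(i,e)
round 2: derive path(h,e) via R1 from path(h,i), road(i,e)
round 2: derive path(i,b) via R1 from path(i,e), road(e,b)
round 2: derive path(i,j) via R1 from path(i,e), road(e,j)
round 2: derive path(j,c) via R1 from path(j,b), road(b,c)
round 3: derive path(b,e) via R1 from path(b,i), road(i,e)
round 3: derive path(b,f) via R1 from path(b,h), road(h,f)
round 3: derive path(c,b) via R1 from path(c,e), road(e,b)
round 3: derive path(c,j) via R1 from path(c,e), road(e,j)
round 3: derive path(e,h) via R1 from path(e,c), road(c,h)
round 3: derive path(e,i) via R1 from path(e,c), road(c,i)
round 3: derive path(f,b) via R1 from path(f,e), road(e,b)
round 3: derive path(f,j) via R1 from path(f,e), road(e,j)
round 3: derive path(h,b) via R1 from path(h,e), road(e,b)
round 3: derive path(h,j) via R1 from path(h,e), road(e,j)
round 3: derive path(i,a) via R1 from path(i,j), road(j,a)
round 3: derive path(i,c) via R1 from path(i,b), road(b,c)
round 3: derive path(j,h) via R1 from path(j,c), road(c,h)
round 3: derive path(j,i) via R1 from path(j,c), road(c,i)
round 4: derive path(b,b) via R1 from path(b,e), road(e,b)
round 4: derive path(b,j) via R1 from path(b,e), road(e,j)
round 4: derive path(c,c) via R1 from path(c,b), road(b,c)
round 4: derive path(e,e) via R1 from path(e,i), road(i,e)
round 4: derive path(e,f) via R1 from path(e,h), road(h,f)
round 4: derive path(f,a) via R1 from path(f,j), road(j,a)
round 4: derive path(f,c) via R1 from path(f,b), road(b,c)
round 4: derive path(h,a) via R1 from path(h,j), road(j,a)
round 4: derive path(h,c) via R1 from path(h,b), road(b,c)
round 4: derive path(i,h) via R1 from path(i,c), road(c,h)
round 4: derive path(i,i) via R1 from path(i,c), road(c,i)
round 4: derive path(j,e) via R1 from path(j,i), road(i,e)
round 4: derive path(j,f) via R1 from path(j,h), road(h,f)
round 5: derive path(f,h) via R1 from path(f,c), road(c,h)
round 5: derive path(h,h) via R1 from path(h,c), road(c,h)
round 5: derive path(i,f) via R1 from path(i,h), road(h,f)
round 5: derive path(j,j) via R1 from path(j,e), road(e,j)
round 6: derive path(f,f) via R1 from path(f,h), road(h,f)

yes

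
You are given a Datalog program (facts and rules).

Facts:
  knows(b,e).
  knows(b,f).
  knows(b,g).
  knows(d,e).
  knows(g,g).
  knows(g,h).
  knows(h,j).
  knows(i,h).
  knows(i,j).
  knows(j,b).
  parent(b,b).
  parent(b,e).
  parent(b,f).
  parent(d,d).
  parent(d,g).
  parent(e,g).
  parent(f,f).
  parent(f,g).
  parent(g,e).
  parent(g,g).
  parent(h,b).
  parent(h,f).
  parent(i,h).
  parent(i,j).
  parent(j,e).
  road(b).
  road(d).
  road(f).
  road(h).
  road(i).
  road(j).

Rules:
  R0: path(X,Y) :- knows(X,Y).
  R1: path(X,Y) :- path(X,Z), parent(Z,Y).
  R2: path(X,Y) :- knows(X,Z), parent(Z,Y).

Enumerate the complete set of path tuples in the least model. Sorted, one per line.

round 1: derive path(b,e) via R0 from knows(b,e)
round 1: derive path(b,f) via R0 from knows(b,f)
round 1: derive path(b,g) via R0 from knows(b,g)
round 1: derive path(d,e) via R0 from knows(d,e)
round 1: derive path(g,g) via R0 from knows(g,g)
round 1: derive path(g,h) via R0 from knows(g,h)
round 1: derive path(h,j) via R0 from knows(h,j)
round 1: derive path(i,h) via R0 from knows(i,h)
round 1: derive path(i,j) via R0 from knows(i,j)
round 1: derive path(j,b) via R0 from knows(j,b)
round 1: derive path(d,g) via R2 from knows(d,e), parent(e,g)
round 1: derive path(g,b) via R2 from knows(g,h), parent(h,b)
round 1: derive path(g,e) via R2 from knows(g,g), parent(g,e)
round 1: derive path(g,f) via R2 from knows(g,h), parent(h,f)
round 1: derive path(h,e) via R2 from knows(h,j), parent(j,e)
round 1: derive path(i,b) via R2 from knows(i,h), parent(h,b)
round 1: derive path(i,e) via R2 from knows(i,j), parent(j,e)
round 1: derive path(i,f) via R2 from knows(i,h), parent(h,f)
round 1: derive path(j,e) via R2 from knows(j,b), parent(b,e)
round 1: derive path(j,f) via R2 from knows(j,b), parent(b,f)
round 2: derive path(h,g) via R1 from path(h,e), parent(e,g)
round 2: derive path(i,g) via R1 from path(i,e), parent(e,g)
round 2: derive path(j,g) via R1 from path(j,e), parent(e,g)

path(b,e)
path(b,f)
path(b,g)
path(d,e)
path(d,g)
path(g,b)
path(g,e)
path(g,f)
path(g,g)
path(g,h)
path(h,e)
path(h,g)
path(h,j)
path(i,b)
path(i,e)
path(i,f)
path(i,g)
path(i,h)
path(i,j)
path(j,b)
path(j,e)
path(j,f)
path(j,g)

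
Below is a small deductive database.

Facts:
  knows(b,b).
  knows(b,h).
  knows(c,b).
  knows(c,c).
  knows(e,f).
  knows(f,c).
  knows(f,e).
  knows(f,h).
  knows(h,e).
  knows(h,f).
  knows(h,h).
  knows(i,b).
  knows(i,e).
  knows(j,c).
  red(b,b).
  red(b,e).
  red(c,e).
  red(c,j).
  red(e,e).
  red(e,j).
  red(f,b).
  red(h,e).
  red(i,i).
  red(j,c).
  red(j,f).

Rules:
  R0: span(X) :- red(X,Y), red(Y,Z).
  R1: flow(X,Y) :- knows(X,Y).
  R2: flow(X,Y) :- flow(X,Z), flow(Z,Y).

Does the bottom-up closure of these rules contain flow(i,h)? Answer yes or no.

round 1: derive flow(b,b) via R1 from knows(b,b)
round 1: derive flow(b,h) via R1 from knows(b,h)
round 1: derive flow(c,b) via R1 from knows(c,b)
round 1: derive flow(c,c) via R1 from knows(c,c)
round 1: derive flow(e,f) via R1 from knows(e,f)
round 1: derive flow(f,c) via R1 from knows(f,c)
round 1: derive flow(f,e) via R1 from knows(f,e)
round 1: derive flow(f,h) via R1 from knows(f,h)
round 1: derive flow(h,e) via R1 from knows(h,e)
round 1: derive flow(h,f) via R1 from knows(h,f)
round 1: derive flow(h,h) via R1 from knows(h,h)
round 1: derive flow(i,b) via R1 from knows(i,b)
round 1: derive flow(i,e) via R1 from knows(i,e)
round 1: derive flow(j,c) via R1 from knows(j,c)
round 2: derive flow(b,e) via R2 from flow(b,h), flow(h,e)
round 2: derive flow(b,f) via R2 from flow(b,h), flow(h,f)
round 2: derive flow(c,h) via R2 from flow(c,b), flow(b,h)
round 2: derive flow(e,c) via R2 from flow(e,f), flow(f,c)
round 2: derive flow(e,e) via R2 from flow(e,f), flow(f,e)
round 2: derive flow(e,h) via R2 from flow(e,f), flow(f,h)
round 2: derive flow(f,b) via R2 from flow(f,c), flow(c,b)
round 2: derive flow(f,f) via R2 from flow(f,e), flow(e,f)
round 2: derive flow(h,c) via R2 from flow(h,f), flow(f,c)
round 2: derive flow(i,f) via R2 from flow(i,e), flow(e,f)
round 2: derive flow(i,h) via R2 from flow(i,b), flow(b,h)
round 2: derive flow(j,b) via R2 from flow(j,c), flow(c,b)
round 3: derive flow(b,c) via R2 from flow(b,e), flow(e,c)
round 3: derive flow(c,e) via R2 from flow(c,b), flow(b,e)
round 3: derive flow(c,f) via R2 from flow(c,b), flow(b,f)
round 3: derive flow(e,b) via R2 from flow(e,c), flow(c,b)
round 3: derive flow(h,b) via R2 from flow(h,c), flow(c,b)
round 3: derive flow(i,c) via R2 from flow(i,e), flow(e,c)
round 3: derive flow(j,e) via R2 from flow(j,b), flow(b,e)
round 3: derive flow(j,f) via R2 from flow(j,b), flow(b,f)
round 3: derive flow(j,h) via R2 from flow(j,b), flow(b,h)

yes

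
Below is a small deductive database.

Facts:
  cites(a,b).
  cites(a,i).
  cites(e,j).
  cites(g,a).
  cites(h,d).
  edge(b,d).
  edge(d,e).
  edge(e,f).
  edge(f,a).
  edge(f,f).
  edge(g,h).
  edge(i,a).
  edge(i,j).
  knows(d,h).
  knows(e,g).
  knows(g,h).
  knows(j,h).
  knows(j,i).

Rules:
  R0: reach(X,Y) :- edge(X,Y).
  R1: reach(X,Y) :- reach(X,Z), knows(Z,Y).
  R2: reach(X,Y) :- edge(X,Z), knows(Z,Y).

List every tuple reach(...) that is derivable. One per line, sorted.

reach(b,d)
reach(b,h)
reach(d,e)
reach(d,g)
reach(d,h)
reach(e,f)
reach(f,a)
reach(f,f)
reach(g,h)
reach(i,a)
reach(i,h)
reach(i,i)
reach(i,j)

round 1: derive reach(b,d) via R0 from edge(b,d)
round 1: derive reach(d,e) via R0 from edge(d,e)
round 1: derive reach(e,f) via R0 from edge(e,f)
round 1: derive reach(f,a) via R0 from edge(f,a)
round 1: derive reach(f,f) via R0 from edge(f,f)
round 1: derive reach(g,h) via R0 from edge(g,h)
round 1: derive reach(i,a) via R0 from edge(i,a)
round 1: derive reach(i,j) via R0 from edge(i,j)
round 1: derive reach(b,h) via R2 from edge(b,d), knows(d,h)
round 1: derive reach(d,g) via R2 from edge(d,e), knows(e,g)
round 1: derive reach(i,h) via R2 from edge(i,j), knows(j,h)
round 1: derive reach(i,i) via R2 from edge(i,j), knows(j,i)
round 2: derive reach(d,h) via R1 from reach(d,g), knows(g,h)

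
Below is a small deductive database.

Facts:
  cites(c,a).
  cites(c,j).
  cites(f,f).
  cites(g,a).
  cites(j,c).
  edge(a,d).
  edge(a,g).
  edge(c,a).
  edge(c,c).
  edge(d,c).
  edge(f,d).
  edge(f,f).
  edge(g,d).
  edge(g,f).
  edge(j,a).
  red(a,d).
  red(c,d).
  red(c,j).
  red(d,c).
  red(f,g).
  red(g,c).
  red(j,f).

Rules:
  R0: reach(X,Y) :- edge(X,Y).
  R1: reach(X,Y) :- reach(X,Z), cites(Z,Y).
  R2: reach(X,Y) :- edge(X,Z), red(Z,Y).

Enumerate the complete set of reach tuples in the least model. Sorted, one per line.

round 1: derive reach(a,d) via R0 from edge(a,d)
round 1: derive reach(a,g) via R0 from edge(a,g)
round 1: derive reach(c,a) via R0 from edge(c,a)
round 1: derive reach(c,c) via R0 from edge(c,c)
round 1: derive reach(d,c) via R0 from edge(d,c)
round 1: derive reach(f,d) via R0 from edge(f,d)
round 1: derive reach(f,f) via R0 from edge(f,f)
round 1: derive reach(g,d) via R0 from edge(g,d)
round 1: derive reach(g,f) via R0 from edge(g,f)
round 1: derive reach(j,a) via R0 from edge(j,a)
round 1: derive reach(a,c) via R2 from edge(a,d), red(d,c)
round 1: derive reach(c,d) via R2 from edge(c,a), red(a,d)
round 1: derive reach(c,j) via R2 from edge(c,c), red(c,j)
round 1: derive reach(d,d) via R2 from edge(d,c), red(c,d)
round 1: derive reach(d,j) via R2 from edge(d,c), red(c,j)
round 1: derive reach(f,c) via R2 from edge(f,d), red(d,c)
round 1: derive reach(f,g) via R2 from edge(f,f), red(f,g)
round 1: derive reach(g,c) via R2 from edge(g,d), red(d,c)
round 1: derive reach(g,g) via R2 from edge(g,f), red(f,g)
round 1: derive reach(j,d) via R2 from edge(j,a), red(a,d)
round 2: derive reach(a,a) via R1 from reach(a,c), cites(c,a)
round 2: derive reach(a,j) via R1 from reach(a,c), cites(c,j)
round 2: derive reach(d,a) via R1 from reach(d,c), cites(c,a)
round 2: derive reach(f,a) via R1 from reach(f,c), cites(c,a)
round 2: derive reach(f,j) via R1 from reach(f,c), cites(c,j)
round 2: derive reach(g,a) via R1 from reach(g,c), cites(c,a)
round 2: derive reach(g,j) via R1 from reach(g,c), cites(c,j)

reach(a,a)
reach(a,c)
reach(a,d)
reach(a,g)
reach(a,j)
reach(c,a)
reach(c,c)
reach(c,d)
reach(c,j)
reach(d,a)
reach(d,c)
reach(d,d)
reach(d,j)
reach(f,a)
reach(f,c)
reach(f,d)
reach(f,f)
reach(f,g)
reach(f,j)
reach(g,a)
reach(g,c)
reach(g,d)
reach(g,f)
reach(g,g)
reach(g,j)
reach(j,a)
reach(j,d)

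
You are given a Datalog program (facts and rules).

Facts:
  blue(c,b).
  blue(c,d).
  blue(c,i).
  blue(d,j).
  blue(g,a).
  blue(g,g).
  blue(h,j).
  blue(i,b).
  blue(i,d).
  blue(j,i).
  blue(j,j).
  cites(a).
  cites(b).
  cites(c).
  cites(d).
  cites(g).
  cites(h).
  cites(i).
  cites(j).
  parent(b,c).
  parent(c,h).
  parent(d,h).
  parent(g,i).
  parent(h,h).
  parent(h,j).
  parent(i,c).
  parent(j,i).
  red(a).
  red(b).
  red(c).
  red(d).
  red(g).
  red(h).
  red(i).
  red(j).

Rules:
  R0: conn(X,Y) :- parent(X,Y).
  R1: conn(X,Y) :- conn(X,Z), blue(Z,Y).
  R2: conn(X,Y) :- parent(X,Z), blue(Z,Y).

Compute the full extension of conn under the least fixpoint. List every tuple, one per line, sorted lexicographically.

conn(b,b)
conn(b,c)
conn(b,d)
conn(b,i)
conn(b,j)
conn(c,b)
conn(c,d)
conn(c,h)
conn(c,i)
conn(c,j)
conn(d,b)
conn(d,d)
conn(d,h)
conn(d,i)
conn(d,j)
conn(g,b)
conn(g,d)
conn(g,i)
conn(g,j)
conn(h,b)
conn(h,d)
conn(h,h)
conn(h,i)
conn(h,j)
conn(i,b)
conn(i,c)
conn(i,d)
conn(i,i)
conn(i,j)
conn(j,b)
conn(j,d)
conn(j,i)
conn(j,j)

round 1: derive conn(b,c) via R0 from parent(b,c)
round 1: derive conn(c,h) via R0 from parent(c,h)
round 1: derive conn(d,h) via R0 from parent(d,h)
round 1: derive conn(g,i) via R0 from parent(g,i)
round 1: derive conn(h,h) via R0 from parent(h,h)
round 1: derive conn(h,j) via R0 from parent(h,j)
round 1: derive conn(i,c) via R0 from parent(i,c)
round 1: derive conn(j,i) via R0 from parent(j,i)
round 1: derive conn(b,b) via R2 from parent(b,c), blue(c,b)
round 1: derive conn(b,d) via R2 from parent(b,c), blue(c,d)
round 1: derive conn(b,i) via R2 from parent(b,c), blue(c,i)
round 1: derive conn(c,j) via R2 from parent(c,h), blue(h,j)
round 1: derive conn(d,j) via R2 from parent(d,h), blue(h,j)
round 1: derive conn(g,b) via R2 from parent(g,i), blue(i,b)
round 1: derive conn(g,d) via R2 from parent(g,i), blue(i,d)
round 1: derive conn(h,i) via R2 from parent(h,j), blue(j,i)
round 1: derive conn(i,b) via R2 from parent(i,c), blue(c,b)
round 1: derive conn(i,d) via R2 from parent(i,c), blue(c,d)
round 1: derive conn(i,i) via R2 from parent(i,c), blue(c,i)
round 1: derive conn(j,b) via R2 from parent(j,i), blue(i,b)
round 1: derive conn(j,d) via R2 from parent(j,i), blue(i,d)
round 2: derive conn(b,j) via R1 from conn(b,d), blue(d,j)
round 2: derive conn(c,i) via R1 from conn(c,j), blue(j,i)
round 2: derive conn(d,i) via R1 from conn(d,j), blue(j,i)
round 2: derive conn(g,j) via R1 from conn(g,d), blue(d,j)
round 2: derive conn(h,b) via R1 from conn(h,i), blue(i,b)
round 2: derive conn(h,d) via R1 from conn(h,i), blue(i,d)
round 2: derive conn(i,j) via R1 from conn(i,d), blue(d,j)
round 2: derive conn(j,j) via R1 from conn(j,d), blue(d,j)
round 3: derive conn(c,b) via R1 from conn(c,i), blue(i,b)
round 3: derive conn(c,d) via R1 from conn(c,i), blue(i,d)
round 3: derive conn(d,b) via R1 from conn(d,i), blue(i,b)
round 3: derive conn(d,d) via R1 from conn(d,i), blue(i,d)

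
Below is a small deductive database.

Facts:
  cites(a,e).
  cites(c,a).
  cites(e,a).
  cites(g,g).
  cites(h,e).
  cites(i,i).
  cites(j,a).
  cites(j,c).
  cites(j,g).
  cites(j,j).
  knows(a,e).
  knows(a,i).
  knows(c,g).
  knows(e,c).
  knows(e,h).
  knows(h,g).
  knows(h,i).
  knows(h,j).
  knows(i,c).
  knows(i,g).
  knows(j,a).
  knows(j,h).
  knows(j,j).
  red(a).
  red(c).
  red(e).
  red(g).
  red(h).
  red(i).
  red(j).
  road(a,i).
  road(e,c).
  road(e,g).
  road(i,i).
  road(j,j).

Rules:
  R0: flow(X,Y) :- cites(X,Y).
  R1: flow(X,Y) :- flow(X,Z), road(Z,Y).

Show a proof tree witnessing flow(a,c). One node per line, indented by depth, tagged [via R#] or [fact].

round 1: derive flow(a,e) via R0 from cites(a,e)
round 1: derive flow(c,a) via R0 from cites(c,a)
round 1: derive flow(e,a) via R0 from cites(e,a)
round 1: derive flow(g,g) via R0 from cites(g,g)
round 1: derive flow(h,e) via R0 from cites(h,e)
round 1: derive flow(i,i) via R0 from cites(i,i)
round 1: derive flow(j,a) via R0 from cites(j,a)
round 1: derive flow(j,c) via R0 from cites(j,c)
round 1: derive flow(j,g) via R0 from cites(j,g)
round 1: derive flow(j,j) via R0 from cites(j,j)
round 2: derive flow(a,c) via R1 from flow(a,e), road(e,c)
round 2: derive flow(a,g) via R1 from flow(a,e), road(e,g)
round 2: derive flow(c,i) via R1 from flow(c,a), road(a,i)
round 2: derive flow(e,i) via R1 from flow(e,a), road(a,i)
round 2: derive flow(h,c) via R1 from flow(h,e), road(e,c)
round 2: derive flow(h,g) via R1 from flow(h,e), road(e,g)
round 2: derive flow(j,i) via R1 from flow(j,a), road(a,i)

flow(a,c)  [via R1]
  flow(a,e)  [via R0]
    cites(a,e)  [fact]
  road(e,c)  [fact]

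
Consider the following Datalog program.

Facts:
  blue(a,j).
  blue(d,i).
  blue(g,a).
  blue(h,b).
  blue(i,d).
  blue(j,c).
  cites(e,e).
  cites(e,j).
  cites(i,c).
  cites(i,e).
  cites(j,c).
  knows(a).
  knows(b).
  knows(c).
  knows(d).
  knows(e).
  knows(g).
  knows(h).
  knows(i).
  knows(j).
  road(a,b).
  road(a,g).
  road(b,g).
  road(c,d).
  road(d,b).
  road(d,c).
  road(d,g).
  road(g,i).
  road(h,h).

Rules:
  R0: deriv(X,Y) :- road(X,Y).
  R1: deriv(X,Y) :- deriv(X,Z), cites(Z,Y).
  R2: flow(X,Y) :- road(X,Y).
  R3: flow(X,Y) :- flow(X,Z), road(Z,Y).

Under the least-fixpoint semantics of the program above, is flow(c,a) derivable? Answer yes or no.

round 1: derive flow(a,b) via R2 from road(a,b)
round 1: derive flow(a,g) via R2 from road(a,g)
round 1: derive flow(b,g) via R2 from road(b,g)
round 1: derive flow(c,d) via R2 from road(c,d)
round 1: derive flow(d,b) via R2 from road(d,b)
round 1: derive flow(d,c) via R2 from road(d,c)
round 1: derive flow(d,g) via R2 from road(d,g)
round 1: derive flow(g,i) via R2 from road(g,i)
round 1: derive flow(h,h) via R2 from road(h,h)
round 2: derive flow(a,i) via R3 from flow(a,g), road(g,i)
round 2: derive flow(b,i) via R3 from flow(b,g), road(g,i)
round 2: derive flow(c,b) via R3 from flow(c,d), road(d,b)
round 2: derive flow(c,c) via R3 from flow(c,d), road(d,c)
round 2: derive flow(c,g) via R3 from flow(c,d), road(d,g)
round 2: derive flow(d,d) via R3 from flow(d,c), road(c,d)
round 2: derive flow(d,i) via R3 from flow(d,g), road(g,i)
round 3: derive flow(c,i) via R3 from flow(c,g), road(g,i)

no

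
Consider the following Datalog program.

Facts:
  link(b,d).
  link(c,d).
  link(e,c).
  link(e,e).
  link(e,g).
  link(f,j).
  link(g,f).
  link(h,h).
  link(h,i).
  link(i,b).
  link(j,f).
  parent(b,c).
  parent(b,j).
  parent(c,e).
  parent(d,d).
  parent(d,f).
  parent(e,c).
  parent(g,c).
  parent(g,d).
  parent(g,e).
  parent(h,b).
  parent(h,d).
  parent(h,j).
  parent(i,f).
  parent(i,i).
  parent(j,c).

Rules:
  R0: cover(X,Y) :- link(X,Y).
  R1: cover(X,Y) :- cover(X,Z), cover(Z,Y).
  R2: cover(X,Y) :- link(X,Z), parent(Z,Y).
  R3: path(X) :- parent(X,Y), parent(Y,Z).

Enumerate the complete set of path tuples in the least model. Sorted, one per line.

round 1: derive path(b) via R3 from parent(b,c), parent(c,e)
round 1: derive path(c) via R3 from parent(c,e), parent(e,c)
round 1: derive path(d) via R3 from parent(d,d), parent(d,d)
round 1: derive path(e) via R3 from parent(e,c), parent(c,e)
round 1: derive path(g) via R3 from parent(g,c), parent(c,e)
round 1: derive path(h) via R3 from parent(h,b), parent(b,c)
round 1: derive path(i) via R3 from parent(i,i), parent(i,f)
round 1: derive path(j) via R3 from parent(j,c), parent(c,e)

path(b)
path(c)
path(d)
path(e)
path(g)
path(h)
path(i)
path(j)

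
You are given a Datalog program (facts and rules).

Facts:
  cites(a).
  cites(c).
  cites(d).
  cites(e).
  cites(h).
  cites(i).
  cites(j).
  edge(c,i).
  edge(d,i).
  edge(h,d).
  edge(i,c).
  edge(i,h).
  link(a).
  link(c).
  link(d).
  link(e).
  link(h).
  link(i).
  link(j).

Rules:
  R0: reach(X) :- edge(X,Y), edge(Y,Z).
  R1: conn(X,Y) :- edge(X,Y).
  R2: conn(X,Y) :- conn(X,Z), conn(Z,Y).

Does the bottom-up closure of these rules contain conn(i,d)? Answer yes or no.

round 1: derive conn(c,i) via R1 from edge(c,i)
round 1: derive conn(d,i) via R1 from edge(d,i)
round 1: derive conn(h,d) via R1 from edge(h,d)
round 1: derive conn(i,c) via R1 from edge(i,c)
round 1: derive conn(i,h) via R1 from edge(i,h)
round 2: derive conn(c,c) via R2 from conn(c,i), conn(i,c)
round 2: derive conn(c,h) via R2 from conn(c,i), conn(i,h)
round 2: derive conn(d,c) via R2 from conn(d,i), conn(i,c)
round 2: derive conn(d,h) via R2 from conn(d,i), conn(i,h)
round 2: derive conn(h,i) via R2 from conn(h,d), conn(d,i)
round 2: derive conn(i,d) via R2 from conn(i,h), conn(h,d)
round 2: derive conn(i,i) via R2 from conn(i,c), conn(c,i)
round 3: derive conn(c,d) via R2 from conn(c,h), conn(h,d)
round 3: derive conn(d,d) via R2 from conn(d,h), conn(h,d)
round 3: derive conn(h,c) via R2 from conn(h,d), conn(d,c)
round 3: derive conn(h,h) via R2 from conn(h,d), conn(d,h)

yes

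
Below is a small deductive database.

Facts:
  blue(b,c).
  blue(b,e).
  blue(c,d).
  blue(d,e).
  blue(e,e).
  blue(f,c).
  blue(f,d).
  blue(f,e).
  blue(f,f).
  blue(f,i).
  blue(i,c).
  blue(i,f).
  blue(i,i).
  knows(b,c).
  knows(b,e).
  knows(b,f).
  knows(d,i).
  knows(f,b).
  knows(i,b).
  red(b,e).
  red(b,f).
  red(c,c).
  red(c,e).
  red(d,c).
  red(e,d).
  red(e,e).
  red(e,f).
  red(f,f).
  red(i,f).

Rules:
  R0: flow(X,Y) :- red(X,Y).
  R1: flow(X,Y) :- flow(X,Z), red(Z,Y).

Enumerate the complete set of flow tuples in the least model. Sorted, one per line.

round 1: derive flow(b,e) via R0 from red(b,e)
round 1: derive flow(b,f) via R0 from red(b,f)
round 1: derive flow(c,c) via R0 from red(c,c)
round 1: derive flow(c,e) via R0 from red(c,e)
round 1: derive flow(d,c) via R0 from red(d,c)
round 1: derive flow(e,d) via R0 from red(e,d)
round 1: derive flow(e,e) via R0 from red(e,e)
round 1: derive flow(e,f) via R0 from red(e,f)
round 1: derive flow(f,f) via R0 from red(f,f)
round 1: derive flow(i,f) via R0 from red(i,f)
round 2: derive flow(b,d) via R1 from flow(b,e), red(e,d)
round 2: derive flow(c,d) via R1 from flow(c,e), red(e,d)
round 2: derive flow(c,f) via R1 from flow(c,e), red(e,f)
round 2: derive flow(d,e) via R1 from flow(d,c), red(c,e)
round 2: derive flow(e,c) via R1 from flow(e,d), red(d,c)
round 3: derive flow(b,c) via R1 from flow(b,d), red(d,c)
round 3: derive flow(d,d) via R1 from flow(d,e), red(e,d)
round 3: derive flow(d,f) via R1 from flow(d,e), red(e,f)

flow(b,c)
flow(b,d)
flow(b,e)
flow(b,f)
flow(c,c)
flow(c,d)
flow(c,e)
flow(c,f)
flow(d,c)
flow(d,d)
flow(d,e)
flow(d,f)
flow(e,c)
flow(e,d)
flow(e,e)
flow(e,f)
flow(f,f)
flow(i,f)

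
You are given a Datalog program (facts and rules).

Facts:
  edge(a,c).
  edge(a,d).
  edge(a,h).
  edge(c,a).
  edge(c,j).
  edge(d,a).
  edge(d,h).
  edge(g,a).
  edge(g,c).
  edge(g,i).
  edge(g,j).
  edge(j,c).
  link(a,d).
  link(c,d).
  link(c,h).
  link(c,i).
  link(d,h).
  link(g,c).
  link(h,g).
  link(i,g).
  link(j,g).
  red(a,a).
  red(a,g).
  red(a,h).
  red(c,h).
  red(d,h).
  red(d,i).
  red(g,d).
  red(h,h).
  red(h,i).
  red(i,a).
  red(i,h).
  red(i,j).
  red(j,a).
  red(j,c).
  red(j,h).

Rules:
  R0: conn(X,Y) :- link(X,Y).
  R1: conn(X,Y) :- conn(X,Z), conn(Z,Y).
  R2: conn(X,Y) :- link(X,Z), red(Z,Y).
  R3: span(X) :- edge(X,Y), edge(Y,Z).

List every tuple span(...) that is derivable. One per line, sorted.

span(a)
span(c)
span(d)
span(g)
span(j)

round 1: derive span(a) via R3 from edge(a,c), edge(c,a)
round 1: derive span(c) via R3 from edge(c,a), edge(a,c)
round 1: derive span(d) via R3 from edge(d,a), edge(a,c)
round 1: derive span(g) via R3 from edge(g,a), edge(a,c)
round 1: derive span(j) via R3 from edge(j,c), edge(c,a)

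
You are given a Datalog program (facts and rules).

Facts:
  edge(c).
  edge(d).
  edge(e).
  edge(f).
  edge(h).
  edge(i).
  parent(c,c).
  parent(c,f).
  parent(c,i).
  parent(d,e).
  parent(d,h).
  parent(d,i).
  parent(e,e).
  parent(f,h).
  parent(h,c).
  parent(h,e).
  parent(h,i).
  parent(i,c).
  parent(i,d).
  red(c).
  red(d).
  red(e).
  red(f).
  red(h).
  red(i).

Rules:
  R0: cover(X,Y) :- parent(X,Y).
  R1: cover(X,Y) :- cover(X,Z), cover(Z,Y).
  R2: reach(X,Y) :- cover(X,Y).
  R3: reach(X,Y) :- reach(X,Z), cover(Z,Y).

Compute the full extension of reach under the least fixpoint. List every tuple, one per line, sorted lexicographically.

round 1: derive cover(c,c) via R0 from parent(c,c)
round 1: derive cover(c,f) via R0 from parent(c,f)
round 1: derive cover(c,i) via R0 from parent(c,i)
round 1: derive cover(d,e) via R0 from parent(d,e)
round 1: derive cover(d,h) via R0 from parent(d,h)
round 1: derive cover(d,i) via R0 from parent(d,i)
round 1: derive cover(e,e) via R0 from parent(e,e)
round 1: derive cover(f,h) via R0 from parent(f,h)
round 1: derive cover(h,c) via R0 from parent(h,c)
round 1: derive cover(h,e) via R0 from parent(h,e)
round 1: derive cover(h,i) via R0 from parent(h,i)
round 1: derive cover(i,c) via R0 from parent(i,c)
round 1: derive cover(i,d) via R0 from parent(i,d)
round 2: derive cover(c,d) via R1 from cover(c,i), cover(i,d)
round 2: derive cover(c,h) via R1 from cover(c,f), cover(f,h)
round 2: derive cover(d,c) via R1 from cover(d,h), cover(h,c)
round 2: derive cover(d,d) via R1 from cover(d,i), cover(i,d)
round 2: derive cover(f,c) via R1 from cover(f,h), cover(h,c)
round 2: derive cover(f,e) via R1 from cover(f,h), cover(h,e)
round 2: derive cover(f,i) via R1 from cover(f,h), cover(h,i)
round 2: derive cover(h,d) via R1 from cover(h,i), cover(i,d)
round 2: derive cover(h,f) via R1 from cover(h,c), cover(c,f)
round 2: derive cover(i,e) via R1 from cover(i,d), cover(d,e)
round 2: derive cover(i,f) via R1 from cover(i,c), cover(c,f)
round 2: derive cover(i,h) via R1 from cover(i,d), cover(d,h)
round 2: derive cover(i,i) via R1 from cover(i,c), cover(c,i)
round 2: derive reach(c,c) via R2 from cover(c,c)
round 2: derive reach(c,f) via R2 from cover(c,f)
round 2: derive reach(c,i) via R2 from cover(c,i)
round 2: derive reach(d,e) via R2 from cover(d,e)
round 2: derive reach(d,h) via R2 from cover(d,h)
round 2: derive reach(d,i) via R2 from cover(d,i)
round 2: derive reach(e,e) via R2 from cover(e,e)
round 2: derive reach(f,h) via R2 from cover(f,h)
round 2: derive reach(h,c) via R2 from cover(h,c)
round 2: derive reach(h,e) via R2 from cover(h,e)
round 2: derive reach(h,i) via R2 from cover(h,i)
round 2: derive reach(i,c) via R2 from cover(i,c)
round 2: derive reach(i,d) via R2 from cover(i,d)
round 3: derive cover(c,e) via R1 from cover(c,d), cover(d,e)
round 3: derive cover(d,f) via R1 from cover(d,c), cover(c,f)
round 3: derive cover(f,d) via R1 from cover(f,c), cover(c,d)
round 3: derive cover(f,f) via R1 from cover(f,c), cover(c,f)
round 3: derive cover(h,h) via R1 from cover(h,c), cover(c,h)
round 3: derive reach(c,d) via R2 from cover(c,d)
round 3: derive reach(c,h) via R2 from cover(c,h)
round 3: derive reach(d,c) via R2 from cover(d,c)
round 3: derive reach(d,d) via R2 from cover(d,d)
round 3: derive reach(f,c) via R2 from cover(f,c)
round 3: derive reach(f,e) via R2 from cover(f,e)
round 3: derive reach(f,i) via R2 from cover(f,i)
round 3: derive reach(h,d) via R2 from cover(h,d)
round 3: derive reach(h,f) via R2 from cover(h,f)
round 3: derive reach(i,e) via R2 from cover(i,e)
round 3: derive reach(i,f) via R2 from cover(i,f)
round 3: derive reach(i,h) via R2 from cover(i,h)
round 3: derive reach(i,i) via R2 from cover(i,i)
round 3: derive reach(c,e) via R3 from reach(c,f), cover(f,e)
round 3: derive reach(d,f) via R3 from reach(d,h), cover(h,f)
round 3: derive reach(f,d) via R3 from reach(f,h), cover(h,d)
round 3: derive reach(f,f) via R3 from reach(f,h), cover(h,f)
round 3: derive reach(h,h) via R3 from reach(h,c), cover(c,h)

reach(c,c)
reach(c,d)
reach(c,e)
reach(c,f)
reach(c,h)
reach(c,i)
reach(d,c)
reach(d,d)
reach(d,e)
reach(d,f)
reach(d,h)
reach(d,i)
reach(e,e)
reach(f,c)
reach(f,d)
reach(f,e)
reach(f,f)
reach(f,h)
reach(f,i)
reach(h,c)
reach(h,d)
reach(h,e)
reach(h,f)
reach(h,h)
reach(h,i)
reach(i,c)
reach(i,d)
reach(i,e)
reach(i,f)
reach(i,h)
reach(i,i)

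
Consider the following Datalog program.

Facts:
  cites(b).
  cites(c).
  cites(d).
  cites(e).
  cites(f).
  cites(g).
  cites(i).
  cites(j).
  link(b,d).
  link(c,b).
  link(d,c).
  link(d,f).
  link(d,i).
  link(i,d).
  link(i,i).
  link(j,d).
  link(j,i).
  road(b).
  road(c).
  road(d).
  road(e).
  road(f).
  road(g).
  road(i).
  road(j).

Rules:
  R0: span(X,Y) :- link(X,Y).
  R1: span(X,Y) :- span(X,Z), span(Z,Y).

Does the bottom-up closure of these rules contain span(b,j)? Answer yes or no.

no

round 1: derive span(b,d) via R0 from link(b,d)
round 1: derive span(c,b) via R0 from link(c,b)
round 1: derive span(d,c) via R0 from link(d,c)
round 1: derive span(d,f) via R0 from link(d,f)
round 1: derive span(d,i) via R0 from link(d,i)
round 1: derive span(i,d) via R0 from link(i,d)
round 1: derive span(i,i) via R0 from link(i,i)
round 1: derive span(j,d) via R0 from link(j,d)
round 1: derive span(j,i) via R0 from link(j,i)
round 2: derive span(b,c) via R1 from span(b,d), span(d,c)
round 2: derive span(b,f) via R1 from span(b,d), span(d,f)
round 2: derive span(b,i) via R1 from span(b,d), span(d,i)
round 2: derive span(c,d) via R1 from span(c,b), span(b,d)
round 2: derive span(d,b) via R1 from span(d,c), span(c,b)
round 2: derive span(d,d) via R1 from span(d,i), span(i,d)
round 2: derive span(i,c) via R1 from span(i,d), span(d,c)
round 2: derive span(i,f) via R1 from span(i,d), span(d,f)
round 2: derive span(j,c) via R1 from span(j,d), span(d,c)
round 2: derive span(j,f) via R1 from span(j,d), span(d,f)
round 3: derive span(b,b) via R1 from span(b,c), span(c,b)
round 3: derive span(c,c) via R1 from span(c,b), span(b,c)
round 3: derive span(c,f) via R1 from span(c,b), span(b,f)
round 3: derive span(c,i) via R1 from span(c,b), span(b,i)
round 3: derive span(i,b) via R1 from span(i,c), span(c,b)
round 3: derive span(j,b) via R1 from span(j,c), span(c,b)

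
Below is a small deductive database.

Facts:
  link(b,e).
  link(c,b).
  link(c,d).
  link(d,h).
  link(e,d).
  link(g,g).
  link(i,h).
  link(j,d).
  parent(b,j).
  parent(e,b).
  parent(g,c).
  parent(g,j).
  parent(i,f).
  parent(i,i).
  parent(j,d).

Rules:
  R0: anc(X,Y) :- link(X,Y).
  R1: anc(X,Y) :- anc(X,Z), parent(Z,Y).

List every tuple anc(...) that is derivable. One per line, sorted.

round 1: derive anc(b,e) via R0 from link(b,e)
round 1: derive anc(c,b) via R0 from link(c,b)
round 1: derive anc(c,d) via R0 from link(c,d)
round 1: derive anc(d,h) via R0 from link(d,h)
round 1: derive anc(e,d) via R0 from link(e,d)
round 1: derive anc(g,g) via R0 from link(g,g)
round 1: derive anc(i,h) via R0 from link(i,h)
round 1: derive anc(j,d) via R0 from link(j,d)
round 2: derive anc(b,b) via R1 from anc(b,e), parent(e,b)
round 2: derive anc(c,j) via R1 from anc(c,b), parent(b,j)
round 2: derive anc(g,c) via R1 from anc(g,g), parent(g,c)
round 2: derive anc(g,j) via R1 from anc(g,g), parent(g,j)
round 3: derive anc(b,j) via R1 from anc(b,b), parent(b,j)
round 3: derive anc(g,d) via R1 from anc(g,j), parent(j,d)
round 4: derive anc(b,d) via R1 from anc(b,j), parent(j,d)

anc(b,b)
anc(b,d)
anc(b,e)
anc(b,j)
anc(c,b)
anc(c,d)
anc(c,j)
anc(d,h)
anc(e,d)
anc(g,c)
anc(g,d)
anc(g,g)
anc(g,j)
anc(i,h)
anc(j,d)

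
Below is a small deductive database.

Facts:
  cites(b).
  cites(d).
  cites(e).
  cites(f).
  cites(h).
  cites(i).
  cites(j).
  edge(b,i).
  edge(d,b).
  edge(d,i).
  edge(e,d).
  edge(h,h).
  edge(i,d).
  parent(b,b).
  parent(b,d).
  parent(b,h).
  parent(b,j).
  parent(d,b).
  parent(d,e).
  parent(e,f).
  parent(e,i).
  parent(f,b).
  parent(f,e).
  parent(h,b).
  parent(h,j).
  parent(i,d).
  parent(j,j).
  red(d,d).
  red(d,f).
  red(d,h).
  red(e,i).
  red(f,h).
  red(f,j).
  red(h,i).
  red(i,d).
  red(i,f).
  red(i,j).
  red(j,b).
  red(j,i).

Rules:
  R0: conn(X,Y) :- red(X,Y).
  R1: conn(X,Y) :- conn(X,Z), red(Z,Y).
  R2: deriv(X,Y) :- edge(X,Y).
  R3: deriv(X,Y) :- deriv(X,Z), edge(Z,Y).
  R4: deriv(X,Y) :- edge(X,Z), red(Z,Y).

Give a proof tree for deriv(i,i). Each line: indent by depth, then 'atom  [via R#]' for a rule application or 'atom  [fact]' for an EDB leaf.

round 1: derive deriv(b,i) via R2 from edge(b,i)
round 1: derive deriv(d,b) via R2 from edge(d,b)
round 1: derive deriv(d,i) via R2 from edge(d,i)
round 1: derive deriv(e,d) via R2 from edge(e,d)
round 1: derive deriv(h,h) via R2 from edge(h,h)
round 1: derive deriv(i,d) via R2 from edge(i,d)
round 1: derive deriv(b,d) via R4 from edge(b,i), red(i,d)
round 1: derive deriv(b,f) via R4 from edge(b,i), red(i,f)
round 1: derive deriv(b,j) via R4 from edge(b,i), red(i,j)
round 1: derive deriv(d,d) via R4 from edge(d,i), red(i,d)
round 1: derive deriv(d,f) via R4 from edge(d,i), red(i,f)
round 1: derive deriv(d,j) via R4 from edge(d,i), red(i,j)
round 1: derive deriv(e,f) via R4 from edge(e,d), red(d,f)
round 1: derive deriv(e,h) via R4 from edge(e,d), red(d,h)
round 1: derive deriv(h,i) via R4 from edge(h,h), red(h,i)
round 1: derive deriv(i,f) via R4 from edge(i,d), red(d,f)
round 1: derive deriv(i,h) via R4 from edge(i,d), red(d,h)
round 2: derive deriv(b,b) via R3 from deriv(b,d), edge(d,b)
round 2: derive deriv(e,b) via R3 from deriv(e,d), edge(d,b)
round 2: derive deriv(e,i) via R3 from deriv(e,d), edge(d,i)
round 2: derive deriv(h,d) via R3 from deriv(h,i), edge(i,d)
round 2: derive deriv(i,b) via R3 from deriv(i,d), edge(d,b)
round 2: derive deriv(i,i) via R3 from deriv(i,d), edge(d,i)
round 3: derive deriv(h,b) via R3 from deriv(h,d), edge(d,b)

deriv(i,i)  [via R3]
  deriv(i,d)  [via R2]
    edge(i,d)  [fact]
  edge(d,i)  [fact]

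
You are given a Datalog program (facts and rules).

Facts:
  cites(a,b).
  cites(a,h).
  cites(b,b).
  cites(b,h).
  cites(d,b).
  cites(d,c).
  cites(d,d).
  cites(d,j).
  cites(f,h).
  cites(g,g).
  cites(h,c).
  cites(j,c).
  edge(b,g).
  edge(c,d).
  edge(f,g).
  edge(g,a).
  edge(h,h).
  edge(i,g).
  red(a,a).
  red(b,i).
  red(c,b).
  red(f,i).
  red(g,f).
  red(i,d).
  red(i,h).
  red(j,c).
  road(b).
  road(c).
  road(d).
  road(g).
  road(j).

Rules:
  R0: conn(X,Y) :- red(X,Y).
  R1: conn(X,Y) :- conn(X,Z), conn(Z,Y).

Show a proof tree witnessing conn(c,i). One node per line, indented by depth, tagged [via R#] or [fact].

conn(c,i)  [via R1]
  conn(c,b)  [via R0]
    red(c,b)  [fact]
  conn(b,i)  [via R0]
    red(b,i)  [fact]

round 1: derive conn(a,a) via R0 from red(a,a)
round 1: derive conn(b,i) via R0 from red(b,i)
round 1: derive conn(c,b) via R0 from red(c,b)
round 1: derive conn(f,i) via R0 from red(f,i)
round 1: derive conn(g,f) via R0 from red(g,f)
round 1: derive conn(i,d) via R0 from red(i,d)
round 1: derive conn(i,h) via R0 from red(i,h)
round 1: derive conn(j,c) via R0 from red(j,c)
round 2: derive conn(b,d) via R1 from conn(b,i), conn(i,d)
round 2: derive conn(b,h) via R1 from conn(b,i), conn(i,h)
round 2: derive conn(c,i) via R1 from conn(c,b), conn(b,i)
round 2: derive conn(f,d) via R1 from conn(f,i), conn(i,d)
round 2: derive conn(f,h) via R1 from conn(f,i), conn(i,h)
round 2: derive conn(g,i) via R1 from conn(g,f), conn(f,i)
round 2: derive conn(j,b) via R1 from conn(j,c), conn(c,b)
round 3: derive conn(c,d) via R1 from conn(c,b), conn(b,d)
round 3: derive conn(c,h) via R1 from conn(c,b), conn(b,h)
round 3: derive conn(g,d) via R1 from conn(g,f), conn(f,d)
round 3: derive conn(g,h) via R1 from conn(g,f), conn(f,h)
round 3: derive conn(j,d) via R1 from conn(j,b), conn(b,d)
round 3: derive conn(j,h) via R1 from conn(j,b), conn(b,h)
round 3: derive conn(j,i) via R1 from conn(j,b), conn(b,i)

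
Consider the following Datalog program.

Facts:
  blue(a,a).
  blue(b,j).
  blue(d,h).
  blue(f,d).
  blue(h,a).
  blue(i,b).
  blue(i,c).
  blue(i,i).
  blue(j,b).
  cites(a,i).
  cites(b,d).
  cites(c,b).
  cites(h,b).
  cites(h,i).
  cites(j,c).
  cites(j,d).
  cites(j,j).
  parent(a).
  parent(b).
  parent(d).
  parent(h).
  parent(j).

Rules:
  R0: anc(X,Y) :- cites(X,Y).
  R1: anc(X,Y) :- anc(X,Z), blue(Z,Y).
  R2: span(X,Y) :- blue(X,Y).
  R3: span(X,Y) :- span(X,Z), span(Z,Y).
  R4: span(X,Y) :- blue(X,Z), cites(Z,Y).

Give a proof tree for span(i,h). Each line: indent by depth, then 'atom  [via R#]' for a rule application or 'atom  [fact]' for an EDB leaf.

round 1: derive span(a,a) via R2 from blue(a,a)
round 1: derive span(b,j) via R2 from blue(b,j)
round 1: derive span(d,h) via R2 from blue(d,h)
round 1: derive span(f,d) via R2 from blue(f,d)
round 1: derive span(h,a) via R2 from blue(h,a)
round 1: derive span(i,b) via R2 from blue(i,b)
round 1: derive span(i,c) via R2 from blue(i,c)
round 1: derive span(i,i) via R2 from blue(i,i)
round 1: derive span(j,b) via R2 from blue(j,b)
round 1: derive span(a,i) via R4 from blue(a,a), cites(a,i)
round 1: derive span(b,c) via R4 from blue(b,j), cites(j,c)
round 1: derive span(b,d) via R4 from blue(b,j), cites(j,d)
round 1: derive span(d,b) via R4 from blue(d,h), cites(h,b)
round 1: derive span(d,i) via R4 from blue(d,h), cites(h,i)
round 1: derive span(h,i) via R4 from blue(h,a), cites(a,i)
round 1: derive span(i,d) via R4 from blue(i,b), cites(b,d)
round 1: derive span(j,d) via R4 from blue(j,b), cites(b,d)
round 2: derive span(a,b) via R3 from span(a,i), span(i,b)
round 2: derive span(a,c) via R3 from span(a,i), span(i,c)
round 2: derive span(a,d) via R3 from span(a,i), span(i,d)
round 2: derive span(b,b) via R3 from span(b,d), span(d,b)
round 2: derive span(b,h) via R3 from span(b,d), span(d,h)
round 2: derive span(b,i) via R3 from span(b,d), span(d,i)
round 2: derive span(d,a) via R3 from span(d,h), span(h,a)
round 2: derive span(d,c) via R3 from span(d,b), span(b,c)
round 2: derive span(d,d) via R3 from span(d,b), span(b,d)
round 2: derive span(d,j) via R3 from span(d,b), span(b,j)
round 2: derive span(f,b) via R3 from span(f,d), span(d,b)
round 2: derive span(f,h) via R3 from span(f,d), span(d,h)
round 2: derive span(f,i) via R3 from span(f,d), span(d,i)
round 2: derive span(h,b) via R3 from span(h,i), span(i,b)
round 2: derive span(h,c) via R3 from span(h,i), span(i,c)
round 2: derive span(h,d) via R3 from span(h,i), span(i,d)
round 2: derive span(i,h) via R3 from span(i,d), span(d,h)
round 2: derive span(i,j) via R3 from span(i,b), span(b,j)
round 2: derive span(j,c) via R3 from span(j,b), span(b,c)
round 2: derive span(j,h) via R3 from span(j,d), span(d,h)
round 2: derive span(j,i) via R3 from span(j,d), span(d,i)
round 2: derive span(j,j) via R3 from span(j,b), span(b,j)
round 3: derive span(a,h) via R3 from span(a,b), span(b,h)
round 3: derive span(a,j) via R3 from span(a,b), span(b,j)
round 3: derive span(b,a) via R3 from span(b,d), span(d,a)
round 3: derive span(f,a) via R3 from span(f,d), span(d,a)
round 3: derive span(f,c) via R3 from span(f,b), span(b,c)
round 3: derive span(f,j) via R3 from span(f,b), span(b,j)
round 3: derive span(h,h) via R3 from span(h,b), span(b,h)
round 3: derive span(h,j) via R3 from span(h,b), span(b,j)
round 3: derive span(i,a) via R3 from span(i,d), span(d,a)
round 3: derive span(j,a) via R3 from span(j,d), span(d,a)

span(i,h)  [via R3]
  span(i,d)  [via R4]
    blue(i,b)  [fact]
    cites(b,d)  [fact]
  span(d,h)  [via R2]
    blue(d,h)  [fact]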